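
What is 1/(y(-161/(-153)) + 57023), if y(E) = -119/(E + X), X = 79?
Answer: 12248/698399497 ≈ 1.7537e-5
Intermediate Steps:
y(E) = -119/(79 + E) (y(E) = -119/(E + 79) = -119/(79 + E))
1/(y(-161/(-153)) + 57023) = 1/(-119/(79 - 161/(-153)) + 57023) = 1/(-119/(79 - 161*(-1/153)) + 57023) = 1/(-119/(79 + 161/153) + 57023) = 1/(-119/12248/153 + 57023) = 1/(-119*153/12248 + 57023) = 1/(-18207/12248 + 57023) = 1/(698399497/12248) = 12248/698399497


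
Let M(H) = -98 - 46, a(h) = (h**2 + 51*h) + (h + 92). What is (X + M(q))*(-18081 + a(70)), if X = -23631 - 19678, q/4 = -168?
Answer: 410587397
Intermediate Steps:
a(h) = 92 + h**2 + 52*h (a(h) = (h**2 + 51*h) + (92 + h) = 92 + h**2 + 52*h)
q = -672 (q = 4*(-168) = -672)
M(H) = -144
X = -43309
(X + M(q))*(-18081 + a(70)) = (-43309 - 144)*(-18081 + (92 + 70**2 + 52*70)) = -43453*(-18081 + (92 + 4900 + 3640)) = -43453*(-18081 + 8632) = -43453*(-9449) = 410587397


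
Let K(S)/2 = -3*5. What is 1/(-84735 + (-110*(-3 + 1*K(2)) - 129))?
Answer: -1/81234 ≈ -1.2310e-5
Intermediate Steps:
K(S) = -30 (K(S) = 2*(-3*5) = 2*(-15) = -30)
1/(-84735 + (-110*(-3 + 1*K(2)) - 129)) = 1/(-84735 + (-110*(-3 + 1*(-30)) - 129)) = 1/(-84735 + (-110*(-3 - 30) - 129)) = 1/(-84735 + (-110*(-33) - 129)) = 1/(-84735 + (3630 - 129)) = 1/(-84735 + 3501) = 1/(-81234) = -1/81234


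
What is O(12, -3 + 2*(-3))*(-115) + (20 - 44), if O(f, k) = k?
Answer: 1011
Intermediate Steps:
O(12, -3 + 2*(-3))*(-115) + (20 - 44) = (-3 + 2*(-3))*(-115) + (20 - 44) = (-3 - 6)*(-115) - 24 = -9*(-115) - 24 = 1035 - 24 = 1011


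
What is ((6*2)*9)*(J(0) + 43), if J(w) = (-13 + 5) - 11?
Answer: 2592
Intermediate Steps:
J(w) = -19 (J(w) = -8 - 11 = -19)
((6*2)*9)*(J(0) + 43) = ((6*2)*9)*(-19 + 43) = (12*9)*24 = 108*24 = 2592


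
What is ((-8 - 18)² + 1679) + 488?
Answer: 2843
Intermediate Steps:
((-8 - 18)² + 1679) + 488 = ((-26)² + 1679) + 488 = (676 + 1679) + 488 = 2355 + 488 = 2843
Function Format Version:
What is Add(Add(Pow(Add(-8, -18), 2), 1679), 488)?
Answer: 2843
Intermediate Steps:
Add(Add(Pow(Add(-8, -18), 2), 1679), 488) = Add(Add(Pow(-26, 2), 1679), 488) = Add(Add(676, 1679), 488) = Add(2355, 488) = 2843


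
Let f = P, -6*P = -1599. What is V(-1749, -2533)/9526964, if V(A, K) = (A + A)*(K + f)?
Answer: 7928217/9526964 ≈ 0.83219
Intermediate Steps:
P = 533/2 (P = -⅙*(-1599) = 533/2 ≈ 266.50)
f = 533/2 ≈ 266.50
V(A, K) = 2*A*(533/2 + K) (V(A, K) = (A + A)*(K + 533/2) = (2*A)*(533/2 + K) = 2*A*(533/2 + K))
V(-1749, -2533)/9526964 = -1749*(533 + 2*(-2533))/9526964 = -1749*(533 - 5066)*(1/9526964) = -1749*(-4533)*(1/9526964) = 7928217*(1/9526964) = 7928217/9526964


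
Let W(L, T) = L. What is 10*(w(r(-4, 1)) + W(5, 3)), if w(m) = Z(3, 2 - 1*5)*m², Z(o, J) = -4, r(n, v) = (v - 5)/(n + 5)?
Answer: -590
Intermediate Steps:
r(n, v) = (-5 + v)/(5 + n)
w(m) = -4*m²
10*(w(r(-4, 1)) + W(5, 3)) = 10*(-4*(-5 + 1)²/(5 - 4)² + 5) = 10*(-4*(-4/1)² + 5) = 10*(-4*(1*(-4))² + 5) = 10*(-4*(-4)² + 5) = 10*(-4*16 + 5) = 10*(-64 + 5) = 10*(-59) = -590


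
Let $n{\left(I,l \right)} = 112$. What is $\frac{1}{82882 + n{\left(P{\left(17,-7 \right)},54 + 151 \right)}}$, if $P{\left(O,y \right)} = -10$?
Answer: $\frac{1}{82994} \approx 1.2049 \cdot 10^{-5}$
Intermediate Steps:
$\frac{1}{82882 + n{\left(P{\left(17,-7 \right)},54 + 151 \right)}} = \frac{1}{82882 + 112} = \frac{1}{82994}$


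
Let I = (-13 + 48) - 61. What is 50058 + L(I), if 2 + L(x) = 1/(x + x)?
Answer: 2602911/52 ≈ 50056.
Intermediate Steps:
I = -26 (I = 35 - 61 = -26)
L(x) = -2 + 1/(2*x) (L(x) = -2 + 1/(x + x) = -2 + 1/(2*x))
50058 + L(I) = 50058 + (-2 + (½)/(-26)) = 50058 + (-2 + (½)*(-1/26)) = 50058 + (-2 - 1/52) = 50058 - 105/52 = 2602911/52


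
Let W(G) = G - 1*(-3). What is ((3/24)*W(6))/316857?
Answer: 3/844952 ≈ 3.5505e-6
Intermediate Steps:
W(G) = 3 + G (W(G) = G + 3 = 3 + G)
((3/24)*W(6))/316857 = ((3/24)*(3 + 6))/316857 = (((1/24)*3)*9)*(1/316857) = ((⅛)*9)*(1/316857) = (9/8)*(1/316857) = 3/844952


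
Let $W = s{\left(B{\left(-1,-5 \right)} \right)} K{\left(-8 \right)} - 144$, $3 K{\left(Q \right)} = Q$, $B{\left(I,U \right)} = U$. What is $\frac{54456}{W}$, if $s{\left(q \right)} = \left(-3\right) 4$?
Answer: $- \frac{6807}{14} \approx -486.21$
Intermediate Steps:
$s{\left(q \right)} = -12$
$K{\left(Q \right)} = \frac{Q}{3}$
$W = -112$ ($W = - 12 \cdot \frac{1}{3} \left(-8\right) - 144 = \left(-12\right) \left(- \frac{8}{3}\right) - 144 = 32 - 144 = -112$)
$\frac{54456}{W} = \frac{54456}{-112} = 54456 \left(- \frac{1}{112}\right) = - \frac{6807}{14}$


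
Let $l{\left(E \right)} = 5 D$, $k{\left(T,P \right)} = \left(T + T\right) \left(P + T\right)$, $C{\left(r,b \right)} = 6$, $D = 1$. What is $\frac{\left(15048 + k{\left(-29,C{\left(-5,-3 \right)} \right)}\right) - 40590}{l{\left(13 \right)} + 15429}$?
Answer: $- \frac{12104}{7717} \approx -1.5685$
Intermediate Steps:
$k{\left(T,P \right)} = 2 T \left(P + T\right)$
$l{\left(E \right)} = 5$ ($l{\left(E \right)} = 5 \cdot 1 = 5$)
$\frac{\left(15048 + k{\left(-29,C{\left(-5,-3 \right)} \right)}\right) - 40590}{l{\left(13 \right)} + 15429} = \frac{\left(15048 + 2 \left(-29\right) \left(6 - 29\right)\right) - 40590}{5 + 15429} = \frac{\left(15048 + 2 \left(-29\right) \left(-23\right)\right) - 40590}{15434} = \left(\left(15048 + 1334\right) - 40590\right) \frac{1}{15434} = \left(16382 - 40590\right) \frac{1}{15434} = \left(-24208\right) \frac{1}{15434} = - \frac{12104}{7717}$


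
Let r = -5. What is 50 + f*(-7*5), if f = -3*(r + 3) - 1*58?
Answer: 1870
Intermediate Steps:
f = -52 (f = -3*(-5 + 3) - 1*58 = -3*(-2) - 58 = 6 - 58 = -52)
50 + f*(-7*5) = 50 - (-364)*5 = 50 - 52*(-35) = 50 + 1820 = 1870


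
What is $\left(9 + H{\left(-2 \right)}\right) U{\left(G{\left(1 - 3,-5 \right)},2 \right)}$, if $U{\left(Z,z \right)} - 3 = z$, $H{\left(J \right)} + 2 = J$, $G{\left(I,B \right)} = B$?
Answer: $25$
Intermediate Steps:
$H{\left(J \right)} = -2 + J$
$U{\left(Z,z \right)} = 3 + z$
$\left(9 + H{\left(-2 \right)}\right) U{\left(G{\left(1 - 3,-5 \right)},2 \right)} = \left(9 - 4\right) \left(3 + 2\right) = \left(9 - 4\right) 5 = 5 \cdot 5 = 25$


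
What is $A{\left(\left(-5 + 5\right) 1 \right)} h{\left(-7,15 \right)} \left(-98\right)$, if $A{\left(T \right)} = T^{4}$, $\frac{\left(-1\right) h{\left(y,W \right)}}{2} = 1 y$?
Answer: $0$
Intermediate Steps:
$h{\left(y,W \right)} = - 2 y$ ($h{\left(y,W \right)} = - 2 \cdot 1 y = - 2 y$)
$A{\left(\left(-5 + 5\right) 1 \right)} h{\left(-7,15 \right)} \left(-98\right) = \left(\left(-5 + 5\right) 1\right)^{4} \left(\left(-2\right) \left(-7\right)\right) \left(-98\right) = \left(0 \cdot 1\right)^{4} \cdot 14 \left(-98\right) = 0^{4} \cdot 14 \left(-98\right) = 0 \cdot 14 \left(-98\right) = 0 \left(-98\right) = 0$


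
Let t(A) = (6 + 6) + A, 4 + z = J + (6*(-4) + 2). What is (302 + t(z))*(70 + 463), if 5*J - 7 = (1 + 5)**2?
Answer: 790439/5 ≈ 1.5809e+5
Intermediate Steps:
J = 43/5 (J = 7/5 + (1 + 5)**2/5 = 7/5 + (1/5)*6**2 = 7/5 + (1/5)*36 = 7/5 + 36/5 = 43/5 ≈ 8.6000)
z = -87/5 (z = -4 + (43/5 + (6*(-4) + 2)) = -4 + (43/5 + (-24 + 2)) = -4 + (43/5 - 22) = -4 - 67/5 = -87/5 ≈ -17.400)
t(A) = 12 + A
(302 + t(z))*(70 + 463) = (302 + (12 - 87/5))*(70 + 463) = (302 - 27/5)*533 = (1483/5)*533 = 790439/5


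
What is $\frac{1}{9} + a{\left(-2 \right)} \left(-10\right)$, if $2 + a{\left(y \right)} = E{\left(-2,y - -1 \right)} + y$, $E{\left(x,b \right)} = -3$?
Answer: $\frac{631}{9} \approx 70.111$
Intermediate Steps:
$a{\left(y \right)} = -5 + y$ ($a{\left(y \right)} = -2 + \left(-3 + y\right) = -5 + y$)
$\frac{1}{9} + a{\left(-2 \right)} \left(-10\right) = \frac{1}{9} + \left(-5 - 2\right) \left(-10\right) = \frac{1}{9} - -70 = \frac{1}{9} + 70 = \frac{631}{9}$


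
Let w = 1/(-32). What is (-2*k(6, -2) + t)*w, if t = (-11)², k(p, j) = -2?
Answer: -125/32 ≈ -3.9063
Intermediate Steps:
t = 121
w = -1/32 ≈ -0.031250
(-2*k(6, -2) + t)*w = (-2*(-2) + 121)*(-1/32) = (4 + 121)*(-1/32) = 125*(-1/32) = -125/32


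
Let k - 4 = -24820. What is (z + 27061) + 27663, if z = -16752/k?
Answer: 28292657/517 ≈ 54725.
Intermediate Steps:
k = -24816 (k = 4 - 24820 = -24816)
z = 349/517 (z = -16752/(-24816) = -16752*(-1/24816) = 349/517 ≈ 0.67505)
(z + 27061) + 27663 = (349/517 + 27061) + 27663 = 13990886/517 + 27663 = 28292657/517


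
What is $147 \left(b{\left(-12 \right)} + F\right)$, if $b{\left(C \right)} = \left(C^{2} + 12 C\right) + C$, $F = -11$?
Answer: $-3381$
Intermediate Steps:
$b{\left(C \right)} = C^{2} + 13 C$
$147 \left(b{\left(-12 \right)} + F\right) = 147 \left(- 12 \left(13 - 12\right) - 11\right) = 147 \left(\left(-12\right) 1 - 11\right) = 147 \left(-12 - 11\right) = 147 \left(-23\right) = -3381$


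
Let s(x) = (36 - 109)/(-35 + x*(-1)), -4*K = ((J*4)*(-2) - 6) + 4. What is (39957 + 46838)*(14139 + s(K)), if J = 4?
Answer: 106778594005/87 ≈ 1.2273e+9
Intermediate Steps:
K = 17/2 (K = -(((4*4)*(-2) - 6) + 4)/4 = -((16*(-2) - 6) + 4)/4 = -((-32 - 6) + 4)/4 = -(-38 + 4)/4 = -¼*(-34) = 17/2 ≈ 8.5000)
s(x) = -73/(-35 - x)
(39957 + 46838)*(14139 + s(K)) = (39957 + 46838)*(14139 + 73/(35 + 17/2)) = 86795*(14139 + 73/(87/2)) = 86795*(14139 + 73*(2/87)) = 86795*(14139 + 146/87) = 86795*(1230239/87) = 106778594005/87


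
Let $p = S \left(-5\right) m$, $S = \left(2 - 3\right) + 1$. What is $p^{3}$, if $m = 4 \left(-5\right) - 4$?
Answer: $0$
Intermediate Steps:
$S = 0$ ($S = -1 + 1 = 0$)
$m = -24$ ($m = -20 - 4 = -24$)
$p = 0$ ($p = 0 \left(-5\right) \left(-24\right) = 0 \left(-24\right) = 0$)
$p^{3} = 0^{3} = 0$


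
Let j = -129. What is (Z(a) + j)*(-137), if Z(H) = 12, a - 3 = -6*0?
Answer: 16029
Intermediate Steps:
a = 3 (a = 3 - 6*0 = 3 - 3*0 = 3 + 0 = 3)
(Z(a) + j)*(-137) = (12 - 129)*(-137) = -117*(-137) = 16029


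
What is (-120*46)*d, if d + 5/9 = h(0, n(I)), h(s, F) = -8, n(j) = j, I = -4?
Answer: 141680/3 ≈ 47227.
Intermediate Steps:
d = -77/9 (d = -5/9 - 8 = -77/9 ≈ -8.5556)
(-120*46)*d = -120*46*(-77/9) = -5520*(-77/9) = 141680/3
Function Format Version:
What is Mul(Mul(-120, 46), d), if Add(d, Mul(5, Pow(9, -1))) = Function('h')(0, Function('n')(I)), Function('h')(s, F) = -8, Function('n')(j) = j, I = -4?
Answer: Rational(141680, 3) ≈ 47227.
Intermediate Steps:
d = Rational(-77, 9) (d = Add(Rational(-5, 9), -8) = Rational(-77, 9) ≈ -8.5556)
Mul(Mul(-120, 46), d) = Mul(Mul(-120, 46), Rational(-77, 9)) = Mul(-5520, Rational(-77, 9)) = Rational(141680, 3)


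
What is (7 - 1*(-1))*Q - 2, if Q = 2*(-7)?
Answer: -114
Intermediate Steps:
Q = -14
(7 - 1*(-1))*Q - 2 = (7 - 1*(-1))*(-14) - 2 = (7 + 1)*(-14) - 2 = 8*(-14) - 2 = -112 - 2 = -114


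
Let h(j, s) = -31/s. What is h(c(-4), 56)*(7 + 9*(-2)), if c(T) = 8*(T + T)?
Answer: 341/56 ≈ 6.0893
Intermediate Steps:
c(T) = 16*T (c(T) = 8*(2*T) = 16*T)
h(c(-4), 56)*(7 + 9*(-2)) = (-31/56)*(7 + 9*(-2)) = (-31*1/56)*(7 - 18) = -31/56*(-11) = 341/56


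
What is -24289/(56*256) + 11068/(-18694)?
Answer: -306364707/133998592 ≈ -2.2863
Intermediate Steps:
-24289/(56*256) + 11068/(-18694) = -24289/14336 + 11068*(-1/18694) = -24289*1/14336 - 5534/9347 = -24289/14336 - 5534/9347 = -306364707/133998592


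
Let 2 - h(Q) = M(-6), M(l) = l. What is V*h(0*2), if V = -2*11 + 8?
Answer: -112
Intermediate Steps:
h(Q) = 8 (h(Q) = 2 - 1*(-6) = 2 + 6 = 8)
V = -14 (V = -22 + 8 = -14)
V*h(0*2) = -14*8 = -112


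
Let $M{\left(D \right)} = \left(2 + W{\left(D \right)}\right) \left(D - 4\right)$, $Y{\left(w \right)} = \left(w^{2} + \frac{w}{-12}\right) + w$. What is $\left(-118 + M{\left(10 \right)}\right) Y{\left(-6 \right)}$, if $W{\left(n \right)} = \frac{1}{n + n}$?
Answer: $- \frac{64477}{20} \approx -3223.9$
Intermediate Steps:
$W{\left(n \right)} = \frac{1}{2 n}$
$Y{\left(w \right)} = w^{2} + \frac{11 w}{12}$ ($Y{\left(w \right)} = \left(w^{2} - \frac{w}{12}\right) + w = w^{2} + \frac{11 w}{12}$)
$M{\left(D \right)} = \left(-4 + D\right) \left(2 + \frac{1}{2 D}\right)$ ($M{\left(D \right)} = \left(2 + \frac{1}{2 D}\right) \left(D - 4\right) = \left(2 + \frac{1}{2 D}\right) \left(-4 + D\right) = \left(-4 + D\right) \left(2 + \frac{1}{2 D}\right)$)
$\left(-118 + M{\left(10 \right)}\right) Y{\left(-6 \right)} = \left(-118 - \left(- \frac{25}{2} + \frac{1}{5}\right)\right) \frac{1}{12} \left(-6\right) \left(11 + 12 \left(-6\right)\right) = \left(-118 - - \frac{123}{10}\right) \frac{1}{12} \left(-6\right) \left(11 - 72\right) = \left(-118 - - \frac{123}{10}\right) \frac{1}{12} \left(-6\right) \left(-61\right) = \left(-118 + \frac{123}{10}\right) \frac{61}{2} = \left(- \frac{1057}{10}\right) \frac{61}{2} = - \frac{64477}{20}$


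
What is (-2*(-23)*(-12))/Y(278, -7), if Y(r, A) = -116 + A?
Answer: 184/41 ≈ 4.4878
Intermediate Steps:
(-2*(-23)*(-12))/Y(278, -7) = (-2*(-23)*(-12))/(-116 - 7) = (46*(-12))/(-123) = -552*(-1/123) = 184/41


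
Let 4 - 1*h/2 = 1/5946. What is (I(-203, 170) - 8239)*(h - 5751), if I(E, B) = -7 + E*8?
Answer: 56173262600/991 ≈ 5.6683e+7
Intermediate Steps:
I(E, B) = -7 + 8*E
h = 23783/2973 (h = 8 - 2/5946 = 8 - 2*1/5946 = 8 - 1/2973 = 23783/2973 ≈ 7.9997)
(I(-203, 170) - 8239)*(h - 5751) = ((-7 + 8*(-203)) - 8239)*(23783/2973 - 5751) = ((-7 - 1624) - 8239)*(-17073940/2973) = (-1631 - 8239)*(-17073940/2973) = -9870*(-17073940/2973) = 56173262600/991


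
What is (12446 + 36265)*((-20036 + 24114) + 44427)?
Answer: 2362727055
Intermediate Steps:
(12446 + 36265)*((-20036 + 24114) + 44427) = 48711*(4078 + 44427) = 48711*48505 = 2362727055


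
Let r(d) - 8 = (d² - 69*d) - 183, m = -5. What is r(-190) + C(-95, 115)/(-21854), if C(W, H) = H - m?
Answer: 535805385/10927 ≈ 49035.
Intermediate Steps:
C(W, H) = 5 + H (C(W, H) = H - 1*(-5) = H + 5 = 5 + H)
r(d) = -175 + d² - 69*d (r(d) = 8 + ((d² - 69*d) - 183) = 8 + (-183 + d² - 69*d) = -175 + d² - 69*d)
r(-190) + C(-95, 115)/(-21854) = (-175 + (-190)² - 69*(-190)) + (5 + 115)/(-21854) = (-175 + 36100 + 13110) + 120*(-1/21854) = 49035 - 60/10927 = 535805385/10927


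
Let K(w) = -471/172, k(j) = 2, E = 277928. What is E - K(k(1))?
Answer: 47804087/172 ≈ 2.7793e+5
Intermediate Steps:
K(w) = -471/172 (K(w) = -471*1/172 = -471/172)
E - K(k(1)) = 277928 - 1*(-471/172) = 277928 + 471/172 = 47804087/172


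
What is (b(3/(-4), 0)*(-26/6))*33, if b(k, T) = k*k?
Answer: -1287/16 ≈ -80.438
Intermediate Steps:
b(k, T) = k**2
(b(3/(-4), 0)*(-26/6))*33 = ((3/(-4))**2*(-26/6))*33 = ((3*(-1/4))**2*(-26*1/6))*33 = ((-3/4)**2*(-13/3))*33 = ((9/16)*(-13/3))*33 = -39/16*33 = -1287/16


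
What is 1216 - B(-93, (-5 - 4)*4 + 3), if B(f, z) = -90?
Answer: 1306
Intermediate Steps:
1216 - B(-93, (-5 - 4)*4 + 3) = 1216 - 1*(-90) = 1216 + 90 = 1306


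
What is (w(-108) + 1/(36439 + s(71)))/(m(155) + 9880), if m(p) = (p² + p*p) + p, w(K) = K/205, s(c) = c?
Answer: -31543/3477920694 ≈ -9.0695e-6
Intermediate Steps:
w(K) = K/205 (w(K) = K*(1/205) = K/205)
m(p) = p + 2*p² (m(p) = (p² + p²) + p = 2*p² + p = p + 2*p²)
(w(-108) + 1/(36439 + s(71)))/(m(155) + 9880) = ((1/205)*(-108) + 1/(36439 + 71))/(155*(1 + 2*155) + 9880) = (-108/205 + 1/36510)/(155*(1 + 310) + 9880) = (-108/205 + 1/36510)/(155*311 + 9880) = -157715/(299382*(48205 + 9880)) = -157715/299382/58085 = -157715/299382*1/58085 = -31543/3477920694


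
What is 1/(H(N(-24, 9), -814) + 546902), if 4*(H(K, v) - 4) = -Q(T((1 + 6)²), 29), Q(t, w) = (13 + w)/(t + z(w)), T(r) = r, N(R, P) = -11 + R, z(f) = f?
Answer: 52/28439105 ≈ 1.8285e-6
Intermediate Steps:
Q(t, w) = (13 + w)/(t + w)
H(K, v) = 201/52 (H(K, v) = 4 + (-(13 + 29)/((1 + 6)² + 29))/4 = 4 + (-42/(7² + 29))/4 = 4 + (-42/(49 + 29))/4 = 4 + (-42/78)/4 = 4 + (-1*7/13)/4 = 4 + (¼)*(-7/13) = 4 - 7/52 = 201/52)
1/(H(N(-24, 9), -814) + 546902) = 1/(201/52 + 546902) = 1/(28439105/52) = 52/28439105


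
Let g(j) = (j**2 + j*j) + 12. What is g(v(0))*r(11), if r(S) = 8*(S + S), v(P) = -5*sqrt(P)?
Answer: 2112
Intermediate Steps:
r(S) = 16*S (r(S) = 8*(2*S) = 16*S)
g(j) = 12 + 2*j**2 (g(j) = (j**2 + j**2) + 12 = 2*j**2 + 12 = 12 + 2*j**2)
g(v(0))*r(11) = (12 + 2*(-5*sqrt(0))**2)*(16*11) = (12 + 2*(-5*0)**2)*176 = (12 + 2*0**2)*176 = (12 + 2*0)*176 = (12 + 0)*176 = 12*176 = 2112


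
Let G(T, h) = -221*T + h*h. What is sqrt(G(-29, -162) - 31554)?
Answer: sqrt(1099) ≈ 33.151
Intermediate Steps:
G(T, h) = h**2 - 221*T (G(T, h) = -221*T + h**2 = h**2 - 221*T)
sqrt(G(-29, -162) - 31554) = sqrt(((-162)**2 - 221*(-29)) - 31554) = sqrt((26244 + 6409) - 31554) = sqrt(32653 - 31554) = sqrt(1099)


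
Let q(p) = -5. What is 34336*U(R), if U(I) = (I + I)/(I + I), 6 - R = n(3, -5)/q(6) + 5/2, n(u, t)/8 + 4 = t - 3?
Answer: 34336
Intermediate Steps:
n(u, t) = -56 + 8*t (n(u, t) = -32 + 8*(t - 3) = -32 + 8*(-3 + t) = -32 + (-24 + 8*t) = -56 + 8*t)
R = -157/10 (R = 6 - ((-56 + 8*(-5))/(-5) + 5/2) = 6 - ((-56 - 40)*(-⅕) + 5*(½)) = 6 - (-96*(-⅕) + 5/2) = 6 - (96/5 + 5/2) = 6 - 1*217/10 = 6 - 217/10 = -157/10 ≈ -15.700)
U(I) = 1 (U(I) = (2*I)/((2*I)) = (2*I)*(1/(2*I)) = 1)
34336*U(R) = 34336*1 = 34336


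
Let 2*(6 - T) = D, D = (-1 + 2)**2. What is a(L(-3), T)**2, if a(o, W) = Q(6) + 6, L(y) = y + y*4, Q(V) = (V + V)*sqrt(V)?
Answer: 900 + 144*sqrt(6) ≈ 1252.7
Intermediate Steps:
Q(V) = 2*V**(3/2) (Q(V) = (2*V)*sqrt(V) = 2*V**(3/2))
D = 1 (D = 1**2 = 1)
T = 11/2 (T = 6 - 1/2*1 = 6 - 1/2 = 11/2 ≈ 5.5000)
L(y) = 5*y (L(y) = y + 4*y = 5*y)
a(o, W) = 6 + 12*sqrt(6) (a(o, W) = 2*6**(3/2) + 6 = 2*(6*sqrt(6)) + 6 = 12*sqrt(6) + 6 = 6 + 12*sqrt(6))
a(L(-3), T)**2 = (6 + 12*sqrt(6))**2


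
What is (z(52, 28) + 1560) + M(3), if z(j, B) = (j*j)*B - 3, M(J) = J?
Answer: 77272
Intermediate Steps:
z(j, B) = -3 + B*j**2 (z(j, B) = j**2*B - 3 = B*j**2 - 3 = -3 + B*j**2)
(z(52, 28) + 1560) + M(3) = ((-3 + 28*52**2) + 1560) + 3 = ((-3 + 28*2704) + 1560) + 3 = ((-3 + 75712) + 1560) + 3 = (75709 + 1560) + 3 = 77269 + 3 = 77272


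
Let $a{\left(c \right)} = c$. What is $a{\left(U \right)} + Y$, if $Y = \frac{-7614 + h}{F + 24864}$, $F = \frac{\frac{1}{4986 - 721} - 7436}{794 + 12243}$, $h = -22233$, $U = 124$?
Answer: $\frac{56589166757603}{460825476327} \approx 122.8$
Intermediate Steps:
$F = - \frac{31714539}{55602805}$ ($F = \frac{\frac{1}{4265} - 7436}{13037} = \left(\frac{1}{4265} - 7436\right) \frac{1}{13037} = \left(- \frac{31714539}{4265}\right) \frac{1}{13037} = - \frac{31714539}{55602805} \approx -0.57038$)
$Y = - \frac{553192306945}{460825476327}$ ($Y = \frac{-7614 - 22233}{- \frac{31714539}{55602805} + 24864} = - \frac{29847}{\frac{1382476428981}{55602805}} = \left(-29847\right) \frac{55602805}{1382476428981} = - \frac{553192306945}{460825476327} \approx -1.2004$)
$a{\left(U \right)} + Y = 124 - \frac{553192306945}{460825476327} = \frac{56589166757603}{460825476327}$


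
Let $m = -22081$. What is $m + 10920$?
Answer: $-11161$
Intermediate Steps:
$m + 10920 = -22081 + 10920 = -11161$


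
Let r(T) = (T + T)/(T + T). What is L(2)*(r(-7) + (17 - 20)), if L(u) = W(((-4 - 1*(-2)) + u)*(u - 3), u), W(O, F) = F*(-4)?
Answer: 16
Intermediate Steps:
r(T) = 1 (r(T) = (2*T)/((2*T)) = (2*T)*(1/(2*T)) = 1)
W(O, F) = -4*F
L(u) = -4*u
L(2)*(r(-7) + (17 - 20)) = (-4*2)*(1 + (17 - 20)) = -8*(1 - 3) = -8*(-2) = 16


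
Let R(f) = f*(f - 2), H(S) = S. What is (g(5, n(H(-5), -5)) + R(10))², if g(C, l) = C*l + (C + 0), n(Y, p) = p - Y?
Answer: 7225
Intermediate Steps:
R(f) = f*(-2 + f)
g(C, l) = C + C*l (g(C, l) = C*l + C = C + C*l)
(g(5, n(H(-5), -5)) + R(10))² = (5*(1 + (-5 - 1*(-5))) + 10*(-2 + 10))² = (5*(1 + (-5 + 5)) + 10*8)² = (5*(1 + 0) + 80)² = (5*1 + 80)² = (5 + 80)² = 85² = 7225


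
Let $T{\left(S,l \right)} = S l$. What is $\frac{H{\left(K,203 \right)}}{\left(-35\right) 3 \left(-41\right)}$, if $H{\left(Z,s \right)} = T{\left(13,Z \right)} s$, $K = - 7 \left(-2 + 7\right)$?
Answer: $- \frac{2639}{123} \approx -21.455$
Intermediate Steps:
$K = -35$ ($K = \left(-7\right) 5 = -35$)
$H{\left(Z,s \right)} = 13 Z s$
$\frac{H{\left(K,203 \right)}}{\left(-35\right) 3 \left(-41\right)} = \frac{13 \left(-35\right) 203}{\left(-35\right) 3 \left(-41\right)} = - \frac{92365}{\left(-105\right) \left(-41\right)} = - \frac{92365}{4305} = \left(-92365\right) \frac{1}{4305} = - \frac{2639}{123}$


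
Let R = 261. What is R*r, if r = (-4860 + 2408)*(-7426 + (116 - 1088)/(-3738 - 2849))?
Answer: 31303648005480/6587 ≈ 4.7523e+9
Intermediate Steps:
r = 119937348680/6587 (r = -2452*(-7426 - 972/(-6587)) = -2452*(-7426 - 972*(-1/6587)) = -2452*(-7426 + 972/6587) = -2452*(-48914090/6587) = 119937348680/6587 ≈ 1.8208e+7)
R*r = 261*(119937348680/6587) = 31303648005480/6587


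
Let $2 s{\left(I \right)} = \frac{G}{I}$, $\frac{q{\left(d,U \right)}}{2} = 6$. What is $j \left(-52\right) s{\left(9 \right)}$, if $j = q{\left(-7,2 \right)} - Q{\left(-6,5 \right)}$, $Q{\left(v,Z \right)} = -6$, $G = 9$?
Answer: $-468$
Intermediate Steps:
$q{\left(d,U \right)} = 12$ ($q{\left(d,U \right)} = 2 \cdot 6 = 12$)
$j = 18$ ($j = 12 - -6 = 12 + 6 = 18$)
$s{\left(I \right)} = \frac{9}{2 I}$ ($s{\left(I \right)} = \frac{9 \frac{1}{I}}{2} = \frac{9}{2 I}$)
$j \left(-52\right) s{\left(9 \right)} = 18 \left(-52\right) \frac{9}{2 \cdot 9} = - 936 \cdot \frac{9}{2} \cdot \frac{1}{9} = \left(-936\right) \frac{1}{2} = -468$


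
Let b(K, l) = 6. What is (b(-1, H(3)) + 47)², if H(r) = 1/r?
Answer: 2809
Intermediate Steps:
(b(-1, H(3)) + 47)² = (6 + 47)² = 53² = 2809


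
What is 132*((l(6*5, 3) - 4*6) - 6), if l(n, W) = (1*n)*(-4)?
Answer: -19800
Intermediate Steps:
l(n, W) = -4*n (l(n, W) = n*(-4) = -4*n)
132*((l(6*5, 3) - 4*6) - 6) = 132*((-24*5 - 4*6) - 6) = 132*((-4*30 - 24) - 6) = 132*((-120 - 24) - 6) = 132*(-144 - 6) = 132*(-150) = -19800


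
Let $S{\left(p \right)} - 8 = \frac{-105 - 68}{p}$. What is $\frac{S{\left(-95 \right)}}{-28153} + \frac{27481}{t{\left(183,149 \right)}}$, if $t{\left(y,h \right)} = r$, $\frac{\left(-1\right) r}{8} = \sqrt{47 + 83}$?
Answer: $- \frac{933}{2674535} - \frac{27481 \sqrt{130}}{1040} \approx -301.28$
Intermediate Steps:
$r = - 8 \sqrt{130}$ ($r = - 8 \sqrt{47 + 83} = - 8 \sqrt{130} \approx -91.214$)
$S{\left(p \right)} = 8 - \frac{173}{p}$ ($S{\left(p \right)} = 8 + \frac{-105 - 68}{p} = 8 - \frac{173}{p}$)
$t{\left(y,h \right)} = - 8 \sqrt{130}$
$\frac{S{\left(-95 \right)}}{-28153} + \frac{27481}{t{\left(183,149 \right)}} = \frac{8 - \frac{173}{-95}}{-28153} + \frac{27481}{\left(-8\right) \sqrt{130}} = \left(8 - - \frac{173}{95}\right) \left(- \frac{1}{28153}\right) + 27481 \left(- \frac{\sqrt{130}}{1040}\right) = \left(8 + \frac{173}{95}\right) \left(- \frac{1}{28153}\right) - \frac{27481 \sqrt{130}}{1040} = \frac{933}{95} \left(- \frac{1}{28153}\right) - \frac{27481 \sqrt{130}}{1040} = - \frac{933}{2674535} - \frac{27481 \sqrt{130}}{1040}$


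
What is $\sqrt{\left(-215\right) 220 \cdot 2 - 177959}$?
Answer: $i \sqrt{272559} \approx 522.07 i$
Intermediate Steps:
$\sqrt{\left(-215\right) 220 \cdot 2 - 177959} = \sqrt{\left(-47300\right) 2 - 177959} = \sqrt{-94600 - 177959} = \sqrt{-272559} = i \sqrt{272559}$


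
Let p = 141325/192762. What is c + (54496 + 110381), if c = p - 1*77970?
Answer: 16752508459/192762 ≈ 86908.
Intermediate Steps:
p = 141325/192762 (p = 141325*(1/192762) = 141325/192762 ≈ 0.73316)
c = -15029511815/192762 (c = 141325/192762 - 1*77970 = 141325/192762 - 77970 = -15029511815/192762 ≈ -77969.)
c + (54496 + 110381) = -15029511815/192762 + (54496 + 110381) = -15029511815/192762 + 164877 = 16752508459/192762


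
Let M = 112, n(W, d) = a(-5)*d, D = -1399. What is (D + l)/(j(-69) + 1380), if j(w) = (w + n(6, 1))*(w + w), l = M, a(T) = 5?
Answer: -429/3404 ≈ -0.12603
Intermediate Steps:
n(W, d) = 5*d
l = 112
j(w) = 2*w*(5 + w) (j(w) = (w + 5*1)*(w + w) = (w + 5)*(2*w) = (5 + w)*(2*w) = 2*w*(5 + w))
(D + l)/(j(-69) + 1380) = (-1399 + 112)/(2*(-69)*(5 - 69) + 1380) = -1287/(2*(-69)*(-64) + 1380) = -1287/(8832 + 1380) = -1287/10212 = -1287*1/10212 = -429/3404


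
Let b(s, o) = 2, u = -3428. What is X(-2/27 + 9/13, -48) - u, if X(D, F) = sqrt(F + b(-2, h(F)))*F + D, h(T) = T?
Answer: 1203445/351 - 48*I*sqrt(46) ≈ 3428.6 - 325.55*I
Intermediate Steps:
X(D, F) = D + F*sqrt(2 + F) (X(D, F) = sqrt(F + 2)*F + D = sqrt(2 + F)*F + D = F*sqrt(2 + F) + D = D + F*sqrt(2 + F))
X(-2/27 + 9/13, -48) - u = ((-2/27 + 9/13) - 48*sqrt(2 - 48)) - 1*(-3428) = ((-2*1/27 + 9*(1/13)) - 48*I*sqrt(46)) + 3428 = ((-2/27 + 9/13) - 48*I*sqrt(46)) + 3428 = (217/351 - 48*I*sqrt(46)) + 3428 = 1203445/351 - 48*I*sqrt(46)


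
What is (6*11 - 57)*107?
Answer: 963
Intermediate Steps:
(6*11 - 57)*107 = (66 - 57)*107 = 9*107 = 963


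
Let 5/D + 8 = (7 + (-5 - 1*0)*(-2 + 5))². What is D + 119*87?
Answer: 579773/56 ≈ 10353.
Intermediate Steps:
D = 5/56 (D = 5/(-8 + (7 + (-5 - 1*0)*(-2 + 5))²) = 5/(-8 + (7 + (-5 + 0)*3)²) = 5/(-8 + (7 - 5*3)²) = 5/(-8 + (7 - 15)²) = 5/(-8 + (-8)²) = 5/(-8 + 64) = 5/56 ≈ 0.089286)
D + 119*87 = 5/56 + 119*87 = 5/56 + 10353 = 579773/56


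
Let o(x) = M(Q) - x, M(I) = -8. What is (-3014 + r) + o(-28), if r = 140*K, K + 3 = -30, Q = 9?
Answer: -7614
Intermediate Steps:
K = -33 (K = -3 - 30 = -33)
r = -4620 (r = 140*(-33) = -4620)
o(x) = -8 - x
(-3014 + r) + o(-28) = (-3014 - 4620) + (-8 - 1*(-28)) = -7634 + (-8 + 28) = -7634 + 20 = -7614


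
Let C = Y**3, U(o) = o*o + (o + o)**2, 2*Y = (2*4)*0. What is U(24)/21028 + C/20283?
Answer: 720/5257 ≈ 0.13696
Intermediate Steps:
Y = 0 (Y = ((2*4)*0)/2 = (8*0)/2 = (1/2)*0 = 0)
U(o) = 5*o**2 (U(o) = o**2 + (2*o)**2 = o**2 + 4*o**2 = 5*o**2)
C = 0 (C = 0**3 = 0)
U(24)/21028 + C/20283 = (5*24**2)/21028 + 0/20283 = (5*576)*(1/21028) + 0*(1/20283) = 2880*(1/21028) + 0 = 720/5257 + 0 = 720/5257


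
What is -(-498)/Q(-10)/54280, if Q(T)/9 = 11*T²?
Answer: 83/89562000 ≈ 9.2673e-7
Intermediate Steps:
Q(T) = 99*T² (Q(T) = 9*(11*T²) = 99*T²)
-(-498)/Q(-10)/54280 = -(-498)/(99*(-10)²)/54280 = -(-498)/(99*100)*(1/54280) = -(-498)/9900*(1/54280) = -83*(-1/1650)*(1/54280) = (83/1650)*(1/54280) = 83/89562000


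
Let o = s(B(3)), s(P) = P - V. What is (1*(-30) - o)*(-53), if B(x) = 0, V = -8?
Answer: 2014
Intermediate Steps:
s(P) = 8 + P (s(P) = P - 1*(-8) = P + 8 = 8 + P)
o = 8 (o = 8 + 0 = 8)
(1*(-30) - o)*(-53) = (1*(-30) - 1*8)*(-53) = (-30 - 8)*(-53) = -38*(-53) = 2014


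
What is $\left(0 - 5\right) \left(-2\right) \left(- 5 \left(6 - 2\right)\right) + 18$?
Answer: $-182$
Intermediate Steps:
$\left(0 - 5\right) \left(-2\right) \left(- 5 \left(6 - 2\right)\right) + 18 = \left(-5\right) \left(-2\right) \left(\left(-5\right) 4\right) + 18 = 10 \left(-20\right) + 18 = -200 + 18 = -182$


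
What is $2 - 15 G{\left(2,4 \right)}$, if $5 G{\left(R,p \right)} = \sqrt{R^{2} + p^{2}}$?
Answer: $2 - 6 \sqrt{5} \approx -11.416$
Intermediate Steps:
$G{\left(R,p \right)} = \frac{\sqrt{R^{2} + p^{2}}}{5}$
$2 - 15 G{\left(2,4 \right)} = 2 - 15 \frac{\sqrt{2^{2} + 4^{2}}}{5} = 2 - 15 \frac{\sqrt{4 + 16}}{5} = 2 - 15 \frac{\sqrt{20}}{5} = 2 - 15 \frac{2 \sqrt{5}}{5} = 2 - 6 \sqrt{5}$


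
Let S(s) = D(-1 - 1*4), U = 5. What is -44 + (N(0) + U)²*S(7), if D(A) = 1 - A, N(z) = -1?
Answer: 52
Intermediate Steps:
S(s) = 6 (S(s) = 1 - (-1 - 1*4) = 1 - (-1 - 4) = 1 - 1*(-5) = 1 + 5 = 6)
-44 + (N(0) + U)²*S(7) = -44 + (-1 + 5)²*6 = -44 + 4²*6 = -44 + 16*6 = -44 + 96 = 52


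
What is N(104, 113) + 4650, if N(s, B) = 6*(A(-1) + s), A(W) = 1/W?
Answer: 5268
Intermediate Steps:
N(s, B) = -6 + 6*s (N(s, B) = 6*(1/(-1) + s) = 6*(-1 + s) = -6 + 6*s)
N(104, 113) + 4650 = (-6 + 6*104) + 4650 = (-6 + 624) + 4650 = 618 + 4650 = 5268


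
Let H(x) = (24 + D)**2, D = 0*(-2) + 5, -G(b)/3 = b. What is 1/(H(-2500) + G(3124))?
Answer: -1/8531 ≈ -0.00011722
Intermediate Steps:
G(b) = -3*b
D = 5 (D = 0 + 5 = 5)
H(x) = 841 (H(x) = (24 + 5)**2 = 29**2 = 841)
1/(H(-2500) + G(3124)) = 1/(841 - 3*3124) = 1/(841 - 9372) = 1/(-8531) = -1/8531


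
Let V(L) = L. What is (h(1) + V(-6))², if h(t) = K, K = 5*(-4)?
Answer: 676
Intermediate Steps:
K = -20
h(t) = -20
(h(1) + V(-6))² = (-20 - 6)² = (-26)² = 676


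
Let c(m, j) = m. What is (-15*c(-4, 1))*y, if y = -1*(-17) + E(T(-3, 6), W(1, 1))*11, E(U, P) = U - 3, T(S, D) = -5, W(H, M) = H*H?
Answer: -4260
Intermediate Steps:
W(H, M) = H²
E(U, P) = -3 + U
y = -71 (y = -1*(-17) + (-3 - 5)*11 = 17 - 8*11 = 17 - 88 = -71)
(-15*c(-4, 1))*y = -15*(-4)*(-71) = 60*(-71) = -4260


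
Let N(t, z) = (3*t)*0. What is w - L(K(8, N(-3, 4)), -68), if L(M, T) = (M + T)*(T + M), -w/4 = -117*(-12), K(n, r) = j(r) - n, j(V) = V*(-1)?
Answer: -11392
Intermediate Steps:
j(V) = -V
N(t, z) = 0
K(n, r) = -n - r (K(n, r) = -r - n = -n - r)
w = -5616 (w = -(-468)*(-12) = -4*1404 = -5616)
L(M, T) = (M + T)² (L(M, T) = (M + T)*(M + T) = (M + T)²)
w - L(K(8, N(-3, 4)), -68) = -5616 - ((-1*8 - 1*0) - 68)² = -5616 - ((-8 + 0) - 68)² = -5616 - (-8 - 68)² = -5616 - 1*(-76)² = -5616 - 1*5776 = -5616 - 5776 = -11392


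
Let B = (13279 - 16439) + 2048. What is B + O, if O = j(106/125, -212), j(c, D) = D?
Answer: -1324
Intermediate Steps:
O = -212
B = -1112 (B = -3160 + 2048 = -1112)
B + O = -1112 - 212 = -1324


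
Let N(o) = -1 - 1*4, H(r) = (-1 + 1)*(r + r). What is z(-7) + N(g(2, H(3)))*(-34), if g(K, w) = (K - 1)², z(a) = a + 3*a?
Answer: 142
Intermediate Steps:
z(a) = 4*a
H(r) = 0 (H(r) = 0*(2*r) = 0)
g(K, w) = (-1 + K)²
N(o) = -5 (N(o) = -1 - 4 = -5)
z(-7) + N(g(2, H(3)))*(-34) = 4*(-7) - 5*(-34) = -28 + 170 = 142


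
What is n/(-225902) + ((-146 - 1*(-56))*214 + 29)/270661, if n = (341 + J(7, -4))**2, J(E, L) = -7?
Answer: -17269089939/30571430611 ≈ -0.56488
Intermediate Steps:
n = 111556 (n = (341 - 7)**2 = 334**2 = 111556)
n/(-225902) + ((-146 - 1*(-56))*214 + 29)/270661 = 111556/(-225902) + ((-146 - 1*(-56))*214 + 29)/270661 = 111556*(-1/225902) + ((-146 + 56)*214 + 29)*(1/270661) = -55778/112951 + (-90*214 + 29)*(1/270661) = -55778/112951 + (-19260 + 29)*(1/270661) = -55778/112951 - 19231*1/270661 = -55778/112951 - 19231/270661 = -17269089939/30571430611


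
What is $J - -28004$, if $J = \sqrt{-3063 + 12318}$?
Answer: $28004 + \sqrt{9255} \approx 28100.0$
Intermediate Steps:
$J = \sqrt{9255} \approx 96.203$
$J - -28004 = \sqrt{9255} - -28004 = \sqrt{9255} + 28004 = 28004 + \sqrt{9255}$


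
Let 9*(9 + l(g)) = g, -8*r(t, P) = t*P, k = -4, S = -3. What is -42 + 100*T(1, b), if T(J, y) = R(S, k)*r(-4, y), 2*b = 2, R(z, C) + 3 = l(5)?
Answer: -5528/9 ≈ -614.22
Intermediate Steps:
r(t, P) = -P*t/8 (r(t, P) = -t*P/8 = -P*t/8)
l(g) = -9 + g/9
R(z, C) = -103/9 (R(z, C) = -3 + (-9 + (⅑)*5) = -3 + (-9 + 5/9) = -3 - 76/9 = -103/9)
b = 1 (b = (½)*2 = 1)
T(J, y) = -103*y/18 (T(J, y) = -(-103)*y*(-4)/72 = -103*y/18)
-42 + 100*T(1, b) = -42 + 100*(-103/18*1) = -42 + 100*(-103/18) = -42 - 5150/9 = -5528/9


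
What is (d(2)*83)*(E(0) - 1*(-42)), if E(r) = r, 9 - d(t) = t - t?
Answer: 31374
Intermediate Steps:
d(t) = 9 (d(t) = 9 - (t - t) = 9 - 1*0 = 9 + 0 = 9)
(d(2)*83)*(E(0) - 1*(-42)) = (9*83)*(0 - 1*(-42)) = 747*(0 + 42) = 747*42 = 31374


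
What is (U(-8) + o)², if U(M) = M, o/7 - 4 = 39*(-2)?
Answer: 276676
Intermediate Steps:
o = -518 (o = 28 + 7*(39*(-2)) = 28 + 7*(-78) = 28 - 546 = -518)
(U(-8) + o)² = (-8 - 518)² = (-526)² = 276676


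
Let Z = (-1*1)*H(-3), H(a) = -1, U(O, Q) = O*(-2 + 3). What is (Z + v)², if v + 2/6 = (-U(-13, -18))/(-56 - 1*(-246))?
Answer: 175561/324900 ≈ 0.54035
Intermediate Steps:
U(O, Q) = O (U(O, Q) = O*1 = O)
Z = 1 (Z = -1*1*(-1) = -1*(-1) = 1)
v = -151/570 (v = -⅓ + (-1*(-13))/(-56 - 1*(-246)) = -⅓ + 13/(-56 + 246) = -⅓ + 13/190 = -151/570 ≈ -0.26491)
(Z + v)² = (1 - 151/570)² = (419/570)² = 175561/324900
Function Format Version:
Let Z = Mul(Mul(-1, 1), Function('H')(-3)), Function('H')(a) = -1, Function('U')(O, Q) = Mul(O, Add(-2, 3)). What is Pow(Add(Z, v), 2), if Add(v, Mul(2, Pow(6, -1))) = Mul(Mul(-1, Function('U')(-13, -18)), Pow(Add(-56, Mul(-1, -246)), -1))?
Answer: Rational(175561, 324900) ≈ 0.54035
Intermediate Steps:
Function('U')(O, Q) = O (Function('U')(O, Q) = Mul(O, 1) = O)
Z = 1 (Z = Mul(Mul(-1, 1), -1) = Mul(-1, -1) = 1)
v = Rational(-151, 570) (v = Add(Rational(-1, 3), Mul(Mul(-1, -13), Pow(Add(-56, Mul(-1, -246)), -1))) = Add(Rational(-1, 3), Mul(13, Pow(Add(-56, 246), -1))) = Add(Rational(-1, 3), Mul(13, Pow(190, -1))) = Add(Rational(-1, 3), Mul(13, Rational(1, 190))) = Add(Rational(-1, 3), Rational(13, 190)) = Rational(-151, 570) ≈ -0.26491)
Pow(Add(Z, v), 2) = Pow(Add(1, Rational(-151, 570)), 2) = Pow(Rational(419, 570), 2) = Rational(175561, 324900)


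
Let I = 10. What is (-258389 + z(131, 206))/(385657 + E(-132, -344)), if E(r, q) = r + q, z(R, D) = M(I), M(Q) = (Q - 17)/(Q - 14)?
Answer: -1033549/1540724 ≈ -0.67082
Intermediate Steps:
M(Q) = (-17 + Q)/(-14 + Q)
z(R, D) = 7/4 (z(R, D) = (-17 + 10)/(-14 + 10) = -7/(-4) = -¼*(-7) = 7/4)
E(r, q) = q + r
(-258389 + z(131, 206))/(385657 + E(-132, -344)) = (-258389 + 7/4)/(385657 + (-344 - 132)) = -1033549/(4*(385657 - 476)) = -1033549/4/385181 = -1033549/4*1/385181 = -1033549/1540724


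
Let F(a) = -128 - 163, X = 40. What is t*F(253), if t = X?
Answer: -11640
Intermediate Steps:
t = 40
F(a) = -291
t*F(253) = 40*(-291) = -11640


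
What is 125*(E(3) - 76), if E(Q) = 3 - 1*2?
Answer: -9375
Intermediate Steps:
E(Q) = 1 (E(Q) = 3 - 2 = 1)
125*(E(3) - 76) = 125*(1 - 76) = 125*(-75) = -9375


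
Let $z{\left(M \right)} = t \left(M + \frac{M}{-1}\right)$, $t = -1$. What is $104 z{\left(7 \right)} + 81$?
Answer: $81$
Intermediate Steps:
$z{\left(M \right)} = 0$ ($z{\left(M \right)} = - (M + \frac{M}{-1}) = - (M + M \left(-1\right)) = - (M - M) = \left(-1\right) 0 = 0$)
$104 z{\left(7 \right)} + 81 = 104 \cdot 0 + 81 = 0 + 81 = 81$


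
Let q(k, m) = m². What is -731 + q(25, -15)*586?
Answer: 131119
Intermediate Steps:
-731 + q(25, -15)*586 = -731 + (-15)²*586 = -731 + 225*586 = -731 + 131850 = 131119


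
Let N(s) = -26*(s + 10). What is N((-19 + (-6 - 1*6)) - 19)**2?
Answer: 1081600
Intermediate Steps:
N(s) = -260 - 26*s (N(s) = -26*(10 + s) = -260 - 26*s)
N((-19 + (-6 - 1*6)) - 19)**2 = (-260 - 26*((-19 + (-6 - 1*6)) - 19))**2 = (-260 - 26*((-19 + (-6 - 6)) - 19))**2 = (-260 - 26*((-19 - 12) - 19))**2 = (-260 - 26*(-31 - 19))**2 = (-260 - 26*(-50))**2 = (-260 + 1300)**2 = 1040**2 = 1081600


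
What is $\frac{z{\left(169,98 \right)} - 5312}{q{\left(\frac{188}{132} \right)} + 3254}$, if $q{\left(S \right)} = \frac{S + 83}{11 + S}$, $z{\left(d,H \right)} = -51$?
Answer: $- \frac{1099415}{668463} \approx -1.6447$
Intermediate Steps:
$q{\left(S \right)} = \frac{83 + S}{11 + S}$
$\frac{z{\left(169,98 \right)} - 5312}{q{\left(\frac{188}{132} \right)} + 3254} = \frac{-51 - 5312}{\frac{83 + \frac{188}{132}}{11 + \frac{188}{132}} + 3254} = - \frac{5363}{\frac{83 + 188 \cdot \frac{1}{132}}{11 + 188 \cdot \frac{1}{132}} + 3254} = - \frac{5363}{\frac{83 + \frac{47}{33}}{11 + \frac{47}{33}} + 3254} = - \frac{5363}{\frac{1}{\frac{410}{33}} \cdot \frac{2786}{33} + 3254} = - \frac{5363}{\frac{33}{410} \cdot \frac{2786}{33} + 3254} = - \frac{5363}{\frac{1393}{205} + 3254} = - \frac{5363}{\frac{668463}{205}} = \left(-5363\right) \frac{205}{668463} = - \frac{1099415}{668463}$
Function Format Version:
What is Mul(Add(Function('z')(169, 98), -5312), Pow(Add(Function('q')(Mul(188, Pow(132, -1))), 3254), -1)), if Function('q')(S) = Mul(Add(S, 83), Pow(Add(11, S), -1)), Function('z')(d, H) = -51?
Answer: Rational(-1099415, 668463) ≈ -1.6447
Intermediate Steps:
Function('q')(S) = Mul(Pow(Add(11, S), -1), Add(83, S)) (Function('q')(S) = Mul(Add(83, S), Pow(Add(11, S), -1)) = Mul(Pow(Add(11, S), -1), Add(83, S)))
Mul(Add(Function('z')(169, 98), -5312), Pow(Add(Function('q')(Mul(188, Pow(132, -1))), 3254), -1)) = Mul(Add(-51, -5312), Pow(Add(Mul(Pow(Add(11, Mul(188, Pow(132, -1))), -1), Add(83, Mul(188, Pow(132, -1)))), 3254), -1)) = Mul(-5363, Pow(Add(Mul(Pow(Add(11, Mul(188, Rational(1, 132))), -1), Add(83, Mul(188, Rational(1, 132)))), 3254), -1)) = Mul(-5363, Pow(Add(Mul(Pow(Add(11, Rational(47, 33)), -1), Add(83, Rational(47, 33))), 3254), -1)) = Mul(-5363, Pow(Add(Mul(Pow(Rational(410, 33), -1), Rational(2786, 33)), 3254), -1)) = Mul(-5363, Pow(Add(Mul(Rational(33, 410), Rational(2786, 33)), 3254), -1)) = Mul(-5363, Pow(Add(Rational(1393, 205), 3254), -1)) = Mul(-5363, Pow(Rational(668463, 205), -1)) = Mul(-5363, Rational(205, 668463)) = Rational(-1099415, 668463)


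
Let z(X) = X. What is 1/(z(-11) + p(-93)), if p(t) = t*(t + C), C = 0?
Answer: 1/8638 ≈ 0.00011577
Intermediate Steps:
p(t) = t² (p(t) = t*(t + 0) = t*t = t²)
1/(z(-11) + p(-93)) = 1/(-11 + (-93)²) = 1/(-11 + 8649) = 1/8638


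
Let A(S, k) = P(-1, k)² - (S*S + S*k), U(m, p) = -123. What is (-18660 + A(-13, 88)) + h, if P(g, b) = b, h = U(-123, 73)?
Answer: -10064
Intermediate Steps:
h = -123
A(S, k) = k² - S² - S*k (A(S, k) = k² - (S*S + S*k) = k² - (S² + S*k) = k² + (-S² - S*k) = k² - S² - S*k)
(-18660 + A(-13, 88)) + h = (-18660 + (88² - 1*(-13)² - 1*(-13)*88)) - 123 = (-18660 + (7744 - 1*169 + 1144)) - 123 = (-18660 + (7744 - 169 + 1144)) - 123 = (-18660 + 8719) - 123 = -9941 - 123 = -10064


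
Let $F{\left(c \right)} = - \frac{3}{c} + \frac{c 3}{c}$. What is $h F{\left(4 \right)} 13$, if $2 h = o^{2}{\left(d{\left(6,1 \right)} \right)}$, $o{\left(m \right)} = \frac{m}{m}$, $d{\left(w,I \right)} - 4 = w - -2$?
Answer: $\frac{117}{8} \approx 14.625$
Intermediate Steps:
$d{\left(w,I \right)} = 6 + w$ ($d{\left(w,I \right)} = 4 + \left(w - -2\right) = 4 + \left(w + 2\right) = 4 + \left(2 + w\right) = 6 + w$)
$o{\left(m \right)} = 1$
$F{\left(c \right)} = 3 - \frac{3}{c}$ ($F{\left(c \right)} = - \frac{3}{c} + \frac{3 c}{c} = - \frac{3}{c} + 3 = 3 - \frac{3}{c}$)
$h = \frac{1}{2}$ ($h = \frac{1^{2}}{2} = \frac{1}{2} \cdot 1 = \frac{1}{2} \approx 0.5$)
$h F{\left(4 \right)} 13 = \frac{3 - \frac{3}{4}}{2} \cdot 13 = \frac{1}{2} \cdot \frac{9}{4} \cdot 13 = \frac{9}{8} \cdot 13 = \frac{117}{8}$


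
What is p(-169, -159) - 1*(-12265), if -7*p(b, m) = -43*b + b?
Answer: 11251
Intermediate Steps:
p(b, m) = 6*b (p(b, m) = -(-43*b + b)/7 = -(-6)*b = 6*b)
p(-169, -159) - 1*(-12265) = 6*(-169) - 1*(-12265) = -1014 + 12265 = 11251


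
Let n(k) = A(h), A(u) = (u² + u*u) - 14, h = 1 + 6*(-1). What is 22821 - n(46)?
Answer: 22785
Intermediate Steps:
h = -5 (h = 1 - 6 = -5)
A(u) = -14 + 2*u² (A(u) = (u² + u²) - 14 = 2*u² - 14 = -14 + 2*u²)
n(k) = 36 (n(k) = -14 + 2*(-5)² = -14 + 2*25 = -14 + 50 = 36)
22821 - n(46) = 22821 - 1*36 = 22821 - 36 = 22785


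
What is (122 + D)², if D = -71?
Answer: 2601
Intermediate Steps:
(122 + D)² = (122 - 71)² = 51² = 2601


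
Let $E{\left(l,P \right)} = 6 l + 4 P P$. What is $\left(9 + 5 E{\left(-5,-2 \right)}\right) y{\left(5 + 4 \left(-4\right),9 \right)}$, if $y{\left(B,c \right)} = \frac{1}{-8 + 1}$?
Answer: $\frac{61}{7} \approx 8.7143$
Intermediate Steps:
$y{\left(B,c \right)} = - \frac{1}{7}$ ($y{\left(B,c \right)} = \frac{1}{-7} = - \frac{1}{7}$)
$E{\left(l,P \right)} = 4 P^{2} + 6 l$ ($E{\left(l,P \right)} = 6 l + 4 P^{2} = 4 P^{2} + 6 l$)
$\left(9 + 5 E{\left(-5,-2 \right)}\right) y{\left(5 + 4 \left(-4\right),9 \right)} = \left(9 + 5 \left(4 \left(-2\right)^{2} + 6 \left(-5\right)\right)\right) \left(- \frac{1}{7}\right) = \left(9 + 5 \left(4 \cdot 4 - 30\right)\right) \left(- \frac{1}{7}\right) = \left(9 + 5 \left(16 - 30\right)\right) \left(- \frac{1}{7}\right) = \left(9 + 5 \left(-14\right)\right) \left(- \frac{1}{7}\right) = \left(9 - 70\right) \left(- \frac{1}{7}\right) = \left(-61\right) \left(- \frac{1}{7}\right) = \frac{61}{7}$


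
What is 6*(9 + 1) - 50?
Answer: 10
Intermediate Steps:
6*(9 + 1) - 50 = 6*10 - 50 = 60 - 50 = 10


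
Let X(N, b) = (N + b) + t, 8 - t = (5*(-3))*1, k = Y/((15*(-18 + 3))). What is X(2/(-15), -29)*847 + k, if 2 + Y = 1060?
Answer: -1169918/225 ≈ -5199.6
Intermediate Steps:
Y = 1058 (Y = -2 + 1060 = 1058)
k = -1058/225 (k = 1058/((15*(-18 + 3))) = 1058/((15*(-15))) = 1058/(-225) = 1058*(-1/225) = -1058/225 ≈ -4.7022)
t = 23 (t = 8 - 5*(-3) = 8 - (-15) = 8 - 1*(-15) = 8 + 15 = 23)
X(N, b) = 23 + N + b (X(N, b) = (N + b) + 23 = 23 + N + b)
X(2/(-15), -29)*847 + k = (23 + 2/(-15) - 29)*847 - 1058/225 = (23 + 2*(-1/15) - 29)*847 - 1058/225 = (23 - 2/15 - 29)*847 - 1058/225 = -92/15*847 - 1058/225 = -77924/15 - 1058/225 = -1169918/225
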